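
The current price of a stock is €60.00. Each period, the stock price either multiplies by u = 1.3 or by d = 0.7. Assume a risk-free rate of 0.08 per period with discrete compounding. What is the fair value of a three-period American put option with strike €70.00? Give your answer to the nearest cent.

Risk-neutral probability p = (1 + 0.08 − 0.7)/(1.3 − 0.7) = 0.3800/0.6000 = 0.6333
Terminal stock prices: S_uuu = 131.8, S_uud = 70.98, S_udd = 38.22, S_ddd = 20.58
Terminal payoffs (K − S): max(-61.82, 0) = 0, max(-0.98, 0) = 0, max(31.78, 0) = 31.78, max(49.42, 0) = 49.42
Node uu (S = 101.4): continuation = 1/1.08·[0.6333·0.0000 + 0.3667·0.0000] = 0.0000; exercise value = 0.0000 ≤ continuation, so V_uu = 0.0000
Node ud (S = 54.6): continuation = 1/1.08·[0.6333·0.0000 + 0.3667·31.7800] = 10.7895; exercise value = 15.4000 > continuation, so V_ud = 15.4000 (exercise)
Node dd (S = 29.4): continuation = 1/1.08·[0.6333·31.7800 + 0.3667·49.4200] = 35.4148; exercise value = 40.6000 > continuation, so V_dd = 40.6000 (exercise)
Node u (S = 78): continuation = 1/1.08·[0.6333·0.0000 + 0.3667·15.4000] = 5.2284; exercise value = 0.0000 ≤ continuation, so V_u = 5.2284
Node d (S = 42): continuation = 1/1.08·[0.6333·15.4000 + 0.3667·40.6000] = 22.8148; exercise value = 28.0000 > continuation, so V_d = 28.0000 (exercise)
Node 0 (S = 60): continuation = 1/1.08·[0.6333·5.2284 + 0.3667·28.0000] = 12.5722; exercise value = 10.0000 ≤ continuation, so V_0 = 12.5722

€12.57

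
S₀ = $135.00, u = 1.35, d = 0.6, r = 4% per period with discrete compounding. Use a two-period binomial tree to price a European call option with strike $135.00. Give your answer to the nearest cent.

Risk-neutral probability p = (1 + 0.04 − 0.6)/(1.35 − 0.6) = 0.4400/0.7500 = 0.5867
Terminal stock prices: S_uu = 246, S_ud = 109.3, S_dd = 48.6
Terminal payoffs (S − K): max(111, 0) = 111, max(-25.65, 0) = 0, max(-86.4, 0) = 0
Node u (S = 182.2): V_u = 1/1.04·[0.5867·111.0375 + 0.4133·0.0000] = 62.6365
Node d (S = 81): V_d = 1/1.04·[0.5867·0.0000 + 0.4133·0.0000] = 0.0000
Node 0 (S = 135): V_0 = 1/1.04·[0.5867·62.6365 + 0.4133·0.0000] = 35.3334

$35.33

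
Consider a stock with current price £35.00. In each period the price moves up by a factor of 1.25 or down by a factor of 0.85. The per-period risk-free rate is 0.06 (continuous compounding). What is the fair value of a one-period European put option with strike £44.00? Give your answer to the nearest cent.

Risk-neutral probability p = (e^0.06 − 0.85)/(1.25 − 0.85) = 0.2118/0.4000 = 0.5296
Terminal stock prices: S_u = 43.75, S_d = 29.75
Terminal payoffs (K − S): max(0.25, 0) = 0.25, max(14.25, 0) = 14.25
Node 0 (S = 35): V_0 = e^(−0.06)·[0.5296·0.2500 + 0.4704·14.2500] = 6.4376

£6.44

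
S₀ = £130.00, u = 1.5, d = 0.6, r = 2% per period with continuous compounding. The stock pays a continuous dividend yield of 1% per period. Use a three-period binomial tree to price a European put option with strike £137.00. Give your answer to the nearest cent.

£42.03

Per-period risk-free factor R = e^0.02 = 1.0202; dividend-adjusted growth = e^(0.02−0.01) = 1.0101.
Risk-neutral probability p = (1.0101 − 0.6)/(1.5 − 0.6) = 0.4101/0.9000 = 0.4556
Terminal stock prices: S_uuu = 438.8, S_uud = 175.5, S_udd = 70.2, S_ddd = 28.08
Terminal payoffs (K − S): max(-301.8, 0) = 0, max(-38.5, 0) = 0, max(66.8, 0) = 66.8, max(108.9, 0) = 108.9
Node uu (S = 292.5): V_uu = e^(−0.02)·[0.4556·0.0000 + 0.5444·0.0000] = 0.0000
Node ud (S = 117): V_ud = e^(−0.02)·[0.4556·0.0000 + 0.5444·66.8000] = 35.6451
Node dd (S = 46.8): V_dd = e^(−0.02)·[0.4556·66.8000 + 0.5444·108.9200] = 87.9529
Node u (S = 195): V_u = e^(−0.02)·[0.4556·0.0000 + 0.5444·35.6451] = 19.0205
Node d (S = 78): V_d = e^(−0.02)·[0.4556·35.6451 + 0.5444·87.9529] = 62.8512
Node 0 (S = 130): V_0 = e^(−0.02)·[0.4556·19.0205 + 0.5444·62.8512] = 42.0323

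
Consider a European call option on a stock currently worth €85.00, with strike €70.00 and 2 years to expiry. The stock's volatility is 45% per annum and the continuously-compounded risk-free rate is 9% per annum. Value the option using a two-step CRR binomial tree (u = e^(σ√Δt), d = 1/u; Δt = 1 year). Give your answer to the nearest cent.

CRR parameters: u = e^(σ√Δt) = e^(0.45·√1) = 1.5683, d = 1/u = 0.6376
Per-period rate: rΔt = 0.09·1 = 0.09, so R = e^0.09 = 1.0942
Risk-neutral probability p = (e^0.09 − 0.6376)/(1.5683 − 0.6376) = 0.4565/0.9307 = 0.4905
Terminal stock prices: S_uu = 209.1, S_ud = 85, S_dd = 34.56
Terminal payoffs (S − K): max(139.1, 0) = 139.1, max(15, 0) = 15, max(-35.44, 0) = 0
Node u (S = 133.3): V_u = e^(−0.09)·[0.4905·139.0663 + 0.5095·15.0000] = 69.3314
Node d (S = 54.2): V_d = e^(−0.09)·[0.4905·15.0000 + 0.5095·0.0000] = 6.7249
Node 0 (S = 85): V_0 = e^(−0.09)·[0.4905·69.3314 + 0.5095·6.7249] = 34.2143

€34.21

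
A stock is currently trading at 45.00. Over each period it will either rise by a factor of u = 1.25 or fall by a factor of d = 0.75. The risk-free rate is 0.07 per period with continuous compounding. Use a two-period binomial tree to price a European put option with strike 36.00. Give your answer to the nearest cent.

Risk-neutral probability p = (e^0.07 − 0.75)/(1.25 − 0.75) = 0.3225/0.5000 = 0.6450
Terminal stock prices: S_uu = 70.31, S_ud = 42.19, S_dd = 25.31
Terminal payoffs (K − S): max(-34.31, 0) = 0, max(-6.188, 0) = 0, max(10.69, 0) = 10.69
Node u (S = 56.25): V_u = e^(−0.07)·[0.6450·0.0000 + 0.3550·0.0000] = 0.0000
Node d (S = 33.75): V_d = e^(−0.07)·[0.6450·0.0000 + 0.3550·10.6875] = 3.5374
Node 0 (S = 45): V_0 = e^(−0.07)·[0.6450·0.0000 + 0.3550·3.5374] = 1.1708

1.17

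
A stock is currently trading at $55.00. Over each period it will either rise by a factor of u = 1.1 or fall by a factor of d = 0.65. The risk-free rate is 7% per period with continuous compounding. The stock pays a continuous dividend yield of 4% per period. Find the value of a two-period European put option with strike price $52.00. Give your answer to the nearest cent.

Per-period risk-free factor R = e^0.07 = 1.0725; dividend-adjusted growth = e^(0.07−0.04) = 1.0305.
Risk-neutral probability p = (1.0305 − 0.65)/(1.1 − 0.65) = 0.3805/0.4500 = 0.8455
Terminal stock prices: S_uu = 66.55, S_ud = 39.33, S_dd = 23.24
Terminal payoffs (K − S): max(-14.55, 0) = 0, max(12.67, 0) = 12.67, max(28.76, 0) = 28.76
Node u (S = 60.5): V_u = e^(−0.07)·[0.8455·0.0000 + 0.1545·12.6750] = 1.8264
Node d (S = 35.75): V_d = e^(−0.07)·[0.8455·12.6750 + 0.1545·28.7625] = 14.1363
Node 0 (S = 55): V_0 = e^(−0.07)·[0.8455·1.8264 + 0.1545·14.1363] = 3.4768

$3.48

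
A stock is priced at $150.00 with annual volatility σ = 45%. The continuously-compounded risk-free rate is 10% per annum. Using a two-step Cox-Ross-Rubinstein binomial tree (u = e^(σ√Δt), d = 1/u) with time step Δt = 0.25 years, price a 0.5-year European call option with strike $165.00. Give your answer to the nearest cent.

$16.69

CRR parameters: u = e^(σ√Δt) = e^(0.45·√0.25) = 1.2523, d = 1/u = 0.7985
Per-period rate: rΔt = 0.1·0.25 = 0.025, so R = e^0.025 = 1.0253
Risk-neutral probability p = (e^0.025 − 0.7985)/(1.2523 − 0.7985) = 0.2268/0.4538 = 0.4998
Terminal stock prices: S_uu = 235.2, S_ud = 150, S_dd = 95.64
Terminal payoffs (S − K): max(70.25, 0) = 70.25, max(-15, 0) = 0, max(-69.36, 0) = 0
Node u (S = 187.8): V_u = e^(−0.025)·[0.4998·70.2468 + 0.5002·0.0000] = 34.2405
Node d (S = 119.8): V_d = e^(−0.025)·[0.4998·0.0000 + 0.5002·0.0000] = 0.0000
Node 0 (S = 150): V_0 = e^(−0.025)·[0.4998·34.2405 + 0.5002·0.0000] = 16.6899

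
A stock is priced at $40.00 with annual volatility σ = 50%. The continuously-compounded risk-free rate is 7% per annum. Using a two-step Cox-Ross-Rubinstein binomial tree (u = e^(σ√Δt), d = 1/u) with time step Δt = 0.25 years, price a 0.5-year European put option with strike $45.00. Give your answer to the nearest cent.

CRR parameters: u = e^(σ√Δt) = e^(0.5·√0.25) = 1.2840, d = 1/u = 0.7788
Per-period rate: rΔt = 0.07·0.25 = 0.0175, so R = e^0.0175 = 1.0177
Risk-neutral probability p = (e^0.0175 − 0.7788)/(1.2840 − 0.7788) = 0.2389/0.5052 = 0.4728
Terminal stock prices: S_uu = 65.95, S_ud = 40, S_dd = 24.26
Terminal payoffs (K − S): max(-20.95, 0) = 0, max(5, 0) = 5, max(20.74, 0) = 20.74
Node u (S = 51.36): V_u = e^(−0.0175)·[0.4728·0.0000 + 0.5272·5.0000] = 2.5904
Node d (S = 31.15): V_d = e^(−0.0175)·[0.4728·5.0000 + 0.5272·20.7388] = 13.0673
Node 0 (S = 40): V_0 = e^(−0.0175)·[0.4728·2.5904 + 0.5272·13.0673] = 7.9734

$7.97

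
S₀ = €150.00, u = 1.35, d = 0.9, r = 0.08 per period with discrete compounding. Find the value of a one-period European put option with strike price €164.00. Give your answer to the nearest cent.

Risk-neutral probability p = (1 + 0.08 − 0.9)/(1.35 − 0.9) = 0.1800/0.4500 = 0.4000
Terminal stock prices: S_u = 202.5, S_d = 135
Terminal payoffs (K − S): max(-38.5, 0) = 0, max(29, 0) = 29
Node 0 (S = 150): V_0 = 1/1.08·[0.4000·0.0000 + 0.6000·29.0000] = 16.1111

€16.11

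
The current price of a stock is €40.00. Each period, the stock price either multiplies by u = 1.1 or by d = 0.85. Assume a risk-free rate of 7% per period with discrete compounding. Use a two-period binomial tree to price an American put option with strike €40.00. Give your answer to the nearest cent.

Risk-neutral probability p = (1 + 0.07 − 0.85)/(1.1 − 0.85) = 0.2200/0.2500 = 0.8800
Terminal stock prices: S_uu = 48.4, S_ud = 37.4, S_dd = 28.9
Terminal payoffs (K − S): max(-8.4, 0) = 0, max(2.6, 0) = 2.6, max(11.1, 0) = 11.1
Node u (S = 44): continuation = 1/1.07·[0.8800·0.0000 + 0.1200·2.6000] = 0.2916; exercise value = 0.0000 ≤ continuation, so V_u = 0.2916
Node d (S = 34): continuation = 1/1.07·[0.8800·2.6000 + 0.1200·11.1000] = 3.3832; exercise value = 6.0000 > continuation, so V_d = 6.0000 (exercise)
Node 0 (S = 40): continuation = 1/1.07·[0.8800·0.2916 + 0.1200·6.0000] = 0.9127; exercise value = 0.0000 ≤ continuation, so V_0 = 0.9127

€0.91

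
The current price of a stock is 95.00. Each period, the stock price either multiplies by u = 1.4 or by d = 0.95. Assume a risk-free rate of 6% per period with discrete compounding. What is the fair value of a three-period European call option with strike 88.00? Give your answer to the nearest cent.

Risk-neutral probability p = (1 + 0.06 − 0.95)/(1.4 − 0.95) = 0.1100/0.4500 = 0.2444
Terminal stock prices: S_uuu = 260.7, S_uud = 176.9, S_udd = 120, S_ddd = 81.45
Terminal payoffs (S − K): max(172.7, 0) = 172.7, max(88.89, 0) = 88.89, max(32.03, 0) = 32.03, max(-6.549, 0) = 0
Node uu (S = 186.2): V_uu = 1/1.06·[0.2444·172.6800 + 0.7556·88.8900] = 103.1811
Node ud (S = 126.3): V_ud = 1/1.06·[0.2444·88.8900 + 0.7556·32.0325] = 43.3311
Node dd (S = 85.74): V_dd = 1/1.06·[0.2444·32.0325 + 0.7556·0.0000] = 7.3869
Node u (S = 133): V_u = 1/1.06·[0.2444·103.1811 + 0.7556·43.3311] = 54.6803
Node d (S = 90.25): V_d = 1/1.06·[0.2444·43.3311 + 0.7556·7.3869] = 15.2578
Node 0 (S = 95): V_0 = 1/1.06·[0.2444·54.6803 + 0.7556·15.2578] = 23.4853

23.49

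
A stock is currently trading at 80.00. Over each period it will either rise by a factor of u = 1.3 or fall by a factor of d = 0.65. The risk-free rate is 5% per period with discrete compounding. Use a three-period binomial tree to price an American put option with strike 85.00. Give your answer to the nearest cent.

Risk-neutral probability p = (1 + 0.05 − 0.65)/(1.3 − 0.65) = 0.4000/0.6500 = 0.6154
Terminal stock prices: S_uuu = 175.8, S_uud = 87.88, S_udd = 43.94, S_ddd = 21.97
Terminal payoffs (K − S): max(-90.76, 0) = 0, max(-2.88, 0) = 0, max(41.06, 0) = 41.06, max(63.03, 0) = 63.03
Node uu (S = 135.2): continuation = 1/1.05·[0.6154·0.0000 + 0.3846·0.0000] = 0.0000; exercise value = 0.0000 ≤ continuation, so V_uu = 0.0000
Node ud (S = 67.6): continuation = 1/1.05·[0.6154·0.0000 + 0.3846·41.0600] = 15.0403; exercise value = 17.4000 > continuation, so V_ud = 17.4000 (exercise)
Node dd (S = 33.8): continuation = 1/1.05·[0.6154·41.0600 + 0.3846·63.0300] = 47.1524; exercise value = 51.2000 > continuation, so V_dd = 51.2000 (exercise)
Node u (S = 104): continuation = 1/1.05·[0.6154·0.0000 + 0.3846·17.4000] = 6.3736; exercise value = 0.0000 ≤ continuation, so V_u = 6.3736
Node d (S = 52): continuation = 1/1.05·[0.6154·17.4000 + 0.3846·51.2000] = 28.9524; exercise value = 33.0000 > continuation, so V_d = 33.0000 (exercise)
Node 0 (S = 80): continuation = 1/1.05·[0.6154·6.3736 + 0.3846·33.0000] = 15.8234; exercise value = 5.0000 ≤ continuation, so V_0 = 15.8234

15.82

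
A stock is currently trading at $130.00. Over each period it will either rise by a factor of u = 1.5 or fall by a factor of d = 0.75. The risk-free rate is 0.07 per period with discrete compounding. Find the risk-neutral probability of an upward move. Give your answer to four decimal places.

p = 0.4267

Risk-neutral probability p = (1 + 0.07 − 0.75)/(1.5 − 0.75) = 0.3200/0.7500 = 0.4267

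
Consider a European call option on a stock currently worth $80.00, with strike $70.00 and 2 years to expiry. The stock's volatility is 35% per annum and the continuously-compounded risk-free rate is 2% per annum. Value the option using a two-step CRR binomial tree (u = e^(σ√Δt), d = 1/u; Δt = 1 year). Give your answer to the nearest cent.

CRR parameters: u = e^(σ√Δt) = e^(0.35·√1) = 1.4191, d = 1/u = 0.7047
Per-period rate: rΔt = 0.02·1 = 0.02, so R = e^0.02 = 1.0202
Risk-neutral probability p = (e^0.02 − 0.7047)/(1.4191 − 0.7047) = 0.3155/0.7144 = 0.4417
Terminal stock prices: S_uu = 161.1, S_ud = 80, S_dd = 39.73
Terminal payoffs (S − K): max(91.1, 0) = 91.1, max(10, 0) = 10, max(-30.27, 0) = 0
Node u (S = 113.5): V_u = e^(−0.02)·[0.4417·91.1002 + 0.5583·10.0000] = 44.9115
Node d (S = 56.38): V_d = e^(−0.02)·[0.4417·10.0000 + 0.5583·0.0000] = 4.3292
Node 0 (S = 80): V_0 = e^(−0.02)·[0.4417·44.9115 + 0.5583·4.3292] = 21.8121

$21.81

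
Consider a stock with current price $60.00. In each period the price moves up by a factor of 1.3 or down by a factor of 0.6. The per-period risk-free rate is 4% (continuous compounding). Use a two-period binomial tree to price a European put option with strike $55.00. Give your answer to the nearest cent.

Risk-neutral probability p = (e^0.04 − 0.6)/(1.3 − 0.6) = 0.4408/0.7000 = 0.6297
Terminal stock prices: S_uu = 101.4, S_ud = 46.8, S_dd = 21.6
Terminal payoffs (K − S): max(-46.4, 0) = 0, max(8.2, 0) = 8.2, max(33.4, 0) = 33.4
Node u (S = 78): V_u = e^(−0.04)·[0.6297·0.0000 + 0.3703·8.2000] = 2.9172
Node d (S = 36): V_d = e^(−0.04)·[0.6297·8.2000 + 0.3703·33.4000] = 16.8434
Node 0 (S = 60): V_0 = e^(−0.04)·[0.6297·2.9172 + 0.3703·16.8434] = 7.7571

$7.76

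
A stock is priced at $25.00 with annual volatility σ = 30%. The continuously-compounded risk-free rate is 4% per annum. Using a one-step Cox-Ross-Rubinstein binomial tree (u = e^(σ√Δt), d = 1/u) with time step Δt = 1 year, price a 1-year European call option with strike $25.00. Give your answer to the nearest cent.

CRR parameters: u = e^(σ√Δt) = e^(0.3·√1) = 1.3499, d = 1/u = 0.7408
Per-period rate: rΔt = 0.04·1 = 0.04, so R = e^0.04 = 1.0408
Risk-neutral probability p = (e^0.04 − 0.7408)/(1.3499 − 0.7408) = 0.3000/0.6090 = 0.4926
Terminal stock prices: S_u = 33.75, S_d = 18.52
Terminal payoffs (S − K): max(8.746, 0) = 8.746, max(-6.48, 0) = 0
Node 0 (S = 25): V_0 = e^(−0.04)·[0.4926·8.7465 + 0.5074·0.0000] = 4.1393

$4.14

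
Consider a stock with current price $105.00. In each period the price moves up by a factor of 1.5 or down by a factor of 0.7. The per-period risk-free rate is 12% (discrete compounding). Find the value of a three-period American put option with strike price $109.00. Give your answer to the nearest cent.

Risk-neutral probability p = (1 + 0.12 − 0.7)/(1.5 − 0.7) = 0.4200/0.8000 = 0.5250
Terminal stock prices: S_uuu = 354.4, S_uud = 165.4, S_udd = 77.17, S_ddd = 36.01
Terminal payoffs (K − S): max(-245.4, 0) = 0, max(-56.38, 0) = 0, max(31.83, 0) = 31.83, max(72.99, 0) = 72.99
Node uu (S = 236.2): continuation = 1/1.12·[0.5250·0.0000 + 0.4750·0.0000] = 0.0000; exercise value = 0.0000 ≤ continuation, so V_uu = 0.0000
Node ud (S = 110.2): continuation = 1/1.12·[0.5250·0.0000 + 0.4750·31.8250] = 13.4972; exercise value = 0.0000 ≤ continuation, so V_ud = 13.4972
Node dd (S = 51.45): continuation = 1/1.12·[0.5250·31.8250 + 0.4750·72.9850] = 45.8714; exercise value = 57.5500 > continuation, so V_dd = 57.5500 (exercise)
Node u (S = 157.5): continuation = 1/1.12·[0.5250·0.0000 + 0.4750·13.4972] = 5.7243; exercise value = 0.0000 ≤ continuation, so V_u = 5.7243
Node d (S = 73.5): continuation = 1/1.12·[0.5250·13.4972 + 0.4750·57.5500] = 30.7342; exercise value = 35.5000 > continuation, so V_d = 35.5000 (exercise)
Node 0 (S = 105): continuation = 1/1.12·[0.5250·5.7243 + 0.4750·35.5000] = 17.7391; exercise value = 4.0000 ≤ continuation, so V_0 = 17.7391

$17.74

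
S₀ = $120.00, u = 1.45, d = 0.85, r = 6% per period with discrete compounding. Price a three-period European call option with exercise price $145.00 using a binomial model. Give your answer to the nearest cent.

Risk-neutral probability p = (1 + 0.06 − 0.85)/(1.45 − 0.85) = 0.2100/0.6000 = 0.3500
Terminal stock prices: S_uuu = 365.8, S_uud = 214.5, S_udd = 125.7, S_ddd = 73.69
Terminal payoffs (S − K): max(220.8, 0) = 220.8, max(69.46, 0) = 69.46, max(-19.29, 0) = 0, max(-71.31, 0) = 0
Node uu (S = 252.3): V_uu = 1/1.06·[0.3500·220.8350 + 0.6500·69.4550] = 115.5075
Node ud (S = 147.9): V_ud = 1/1.06·[0.3500·69.4550 + 0.6500·0.0000] = 22.9333
Node dd (S = 86.7): V_dd = 1/1.06·[0.3500·0.0000 + 0.6500·0.0000] = 0.0000
Node u (S = 174): V_u = 1/1.06·[0.3500·115.5075 + 0.6500·22.9333] = 52.2021
Node d (S = 102): V_d = 1/1.06·[0.3500·22.9333 + 0.6500·0.0000] = 7.5723
Node 0 (S = 120): V_0 = 1/1.06·[0.3500·52.2021 + 0.6500·7.5723] = 21.8799

$21.88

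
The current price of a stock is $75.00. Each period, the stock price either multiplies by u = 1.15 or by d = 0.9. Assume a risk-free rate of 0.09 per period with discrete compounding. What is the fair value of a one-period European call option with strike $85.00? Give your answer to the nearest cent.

Risk-neutral probability p = (1 + 0.09 − 0.9)/(1.15 − 0.9) = 0.1900/0.2500 = 0.7600
Terminal stock prices: S_u = 86.25, S_d = 67.5
Terminal payoffs (S − K): max(1.25, 0) = 1.25, max(-17.5, 0) = 0
Node 0 (S = 75): V_0 = 1/1.09·[0.7600·1.2500 + 0.2400·0.0000] = 0.8716

$0.87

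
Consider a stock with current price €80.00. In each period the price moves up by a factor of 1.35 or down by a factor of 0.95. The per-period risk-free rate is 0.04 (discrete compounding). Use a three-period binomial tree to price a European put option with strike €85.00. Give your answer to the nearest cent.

€6.79

Risk-neutral probability p = (1 + 0.04 − 0.95)/(1.35 − 0.95) = 0.0900/0.4000 = 0.2250
Terminal stock prices: S_uuu = 196.8, S_uud = 138.5, S_udd = 97.47, S_ddd = 68.59
Terminal payoffs (K − S): max(-111.8, 0) = 0, max(-53.51, 0) = 0, max(-12.47, 0) = 0, max(16.41, 0) = 16.41
Node uu (S = 145.8): V_uu = 1/1.04·[0.2250·0.0000 + 0.7750·0.0000] = 0.0000
Node ud (S = 102.6): V_ud = 1/1.04·[0.2250·0.0000 + 0.7750·0.0000] = 0.0000
Node dd (S = 72.2): V_dd = 1/1.04·[0.2250·0.0000 + 0.7750·16.4100] = 12.2286
Node u (S = 108): V_u = 1/1.04·[0.2250·0.0000 + 0.7750·0.0000] = 0.0000
Node d (S = 76): V_d = 1/1.04·[0.2250·0.0000 + 0.7750·12.2286] = 9.1127
Node 0 (S = 80): V_0 = 1/1.04·[0.2250·0.0000 + 0.7750·9.1127] = 6.7907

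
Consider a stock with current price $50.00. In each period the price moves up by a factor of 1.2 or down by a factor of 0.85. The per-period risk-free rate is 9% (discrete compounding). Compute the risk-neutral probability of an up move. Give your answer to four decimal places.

Risk-neutral probability p = (1 + 0.09 − 0.85)/(1.2 − 0.85) = 0.2400/0.3500 = 0.6857

p = 0.6857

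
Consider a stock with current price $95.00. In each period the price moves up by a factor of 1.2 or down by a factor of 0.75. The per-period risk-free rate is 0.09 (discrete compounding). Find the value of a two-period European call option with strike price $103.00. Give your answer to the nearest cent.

$16.24

Risk-neutral probability p = (1 + 0.09 − 0.75)/(1.2 − 0.75) = 0.3400/0.4500 = 0.7556
Terminal stock prices: S_uu = 136.8, S_ud = 85.5, S_dd = 53.44
Terminal payoffs (S − K): max(33.8, 0) = 33.8, max(-17.5, 0) = 0, max(-49.56, 0) = 0
Node u (S = 114): V_u = 1/1.09·[0.7556·33.8000 + 0.2444·0.0000] = 23.4292
Node d (S = 71.25): V_d = 1/1.09·[0.7556·0.0000 + 0.2444·0.0000] = 0.0000
Node 0 (S = 95): V_0 = 1/1.09·[0.7556·23.4292 + 0.2444·0.0000] = 16.2404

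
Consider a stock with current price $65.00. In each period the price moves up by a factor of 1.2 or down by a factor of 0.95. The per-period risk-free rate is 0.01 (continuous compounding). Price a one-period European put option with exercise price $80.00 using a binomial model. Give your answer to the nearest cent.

Risk-neutral probability p = (e^0.01 − 0.95)/(1.2 − 0.95) = 0.0601/0.2500 = 0.2402
Terminal stock prices: S_u = 78, S_d = 61.75
Terminal payoffs (K − S): max(2, 0) = 2, max(18.25, 0) = 18.25
Node 0 (S = 65): V_0 = e^(−0.01)·[0.2402·2.0000 + 0.7598·18.2500] = 14.2040

$14.20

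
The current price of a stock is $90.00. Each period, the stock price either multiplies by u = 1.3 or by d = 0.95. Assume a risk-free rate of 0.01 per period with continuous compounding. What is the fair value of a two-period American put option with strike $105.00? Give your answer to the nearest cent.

Risk-neutral probability p = (e^0.01 − 0.95)/(1.3 − 0.95) = 0.0601/0.3500 = 0.1716
Terminal stock prices: S_uu = 152.1, S_ud = 111.1, S_dd = 81.22
Terminal payoffs (K − S): max(-47.1, 0) = 0, max(-6.15, 0) = 0, max(23.78, 0) = 23.78
Node u (S = 117): continuation = e^(−0.01)·[0.1716·0.0000 + 0.8284·0.0000] = 0.0000; exercise value = 0.0000 ≤ continuation, so V_u = 0.0000
Node d (S = 85.5): continuation = e^(−0.01)·[0.1716·0.0000 + 0.8284·23.7750] = 19.4999; exercise value = 19.5000 > continuation, so V_d = 19.5000 (exercise)
Node 0 (S = 90): continuation = e^(−0.01)·[0.1716·0.0000 + 0.8284·19.5000] = 15.9936; exercise value = 15.0000 ≤ continuation, so V_0 = 15.9936

$15.99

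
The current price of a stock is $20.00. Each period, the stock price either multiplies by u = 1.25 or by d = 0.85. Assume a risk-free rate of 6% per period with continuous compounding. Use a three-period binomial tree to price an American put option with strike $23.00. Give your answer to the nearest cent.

$3.14

Risk-neutral probability p = (e^0.06 − 0.85)/(1.25 − 0.85) = 0.2118/0.4000 = 0.5296
Terminal stock prices: S_uuu = 39.06, S_uud = 26.56, S_udd = 18.06, S_ddd = 12.28
Terminal payoffs (K − S): max(-16.06, 0) = 0, max(-3.562, 0) = 0, max(4.938, 0) = 4.938, max(10.72, 0) = 10.72
Node uu (S = 31.25): continuation = e^(−0.06)·[0.5296·0.0000 + 0.4704·0.0000] = 0.0000; exercise value = 0.0000 ≤ continuation, so V_uu = 0.0000
Node ud (S = 21.25): continuation = e^(−0.06)·[0.5296·0.0000 + 0.4704·4.9375] = 2.1874; exercise value = 1.7500 ≤ continuation, so V_ud = 2.1874
Node dd (S = 14.45): continuation = e^(−0.06)·[0.5296·4.9375 + 0.4704·10.7175] = 7.2106; exercise value = 8.5500 > continuation, so V_dd = 8.5500 (exercise)
Node u (S = 25): continuation = e^(−0.06)·[0.5296·0.0000 + 0.4704·2.1874] = 0.9690; exercise value = 0.0000 ≤ continuation, so V_u = 0.9690
Node d (S = 17): continuation = e^(−0.06)·[0.5296·2.1874 + 0.4704·8.5500] = 4.8787; exercise value = 6.0000 > continuation, so V_d = 6.0000 (exercise)
Node 0 (S = 20): continuation = e^(−0.06)·[0.5296·0.9690 + 0.4704·6.0000] = 3.1414; exercise value = 3.0000 ≤ continuation, so V_0 = 3.1414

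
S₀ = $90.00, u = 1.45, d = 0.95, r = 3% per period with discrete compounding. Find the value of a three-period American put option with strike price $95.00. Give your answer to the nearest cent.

Risk-neutral probability p = (1 + 0.03 − 0.95)/(1.45 − 0.95) = 0.0800/0.5000 = 0.1600
Terminal stock prices: S_uuu = 274.4, S_uud = 179.8, S_udd = 117.8, S_ddd = 77.16
Terminal payoffs (K − S): max(-179.4, 0) = 0, max(-84.76, 0) = 0, max(-22.78, 0) = 0, max(17.84, 0) = 17.84
Node uu (S = 189.2): continuation = 1/1.03·[0.1600·0.0000 + 0.8400·0.0000] = 0.0000; exercise value = 0.0000 ≤ continuation, so V_uu = 0.0000
Node ud (S = 124): continuation = 1/1.03·[0.1600·0.0000 + 0.8400·0.0000] = 0.0000; exercise value = 0.0000 ≤ continuation, so V_ud = 0.0000
Node dd (S = 81.22): continuation = 1/1.03·[0.1600·0.0000 + 0.8400·17.8363] = 14.5461; exercise value = 13.7750 ≤ continuation, so V_dd = 14.5461
Node u (S = 130.5): continuation = 1/1.03·[0.1600·0.0000 + 0.8400·0.0000] = 0.0000; exercise value = 0.0000 ≤ continuation, so V_u = 0.0000
Node d (S = 85.5): continuation = 1/1.03·[0.1600·0.0000 + 0.8400·14.5461] = 11.8628; exercise value = 9.5000 ≤ continuation, so V_d = 11.8628
Node 0 (S = 90): continuation = 1/1.03·[0.1600·0.0000 + 0.8400·11.8628] = 9.6745; exercise value = 5.0000 ≤ continuation, so V_0 = 9.6745

$9.67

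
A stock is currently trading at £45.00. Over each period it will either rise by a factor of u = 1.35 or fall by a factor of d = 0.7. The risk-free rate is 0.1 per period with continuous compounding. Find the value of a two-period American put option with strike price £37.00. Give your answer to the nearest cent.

£1.87

Risk-neutral probability p = (e^0.1 − 0.7)/(1.35 − 0.7) = 0.4052/0.6500 = 0.6233
Terminal stock prices: S_uu = 82.01, S_ud = 42.53, S_dd = 22.05
Terminal payoffs (K − S): max(-45.01, 0) = 0, max(-5.525, 0) = 0, max(14.95, 0) = 14.95
Node u (S = 60.75): continuation = e^(−0.1)·[0.6233·0.0000 + 0.3767·0.0000] = 0.0000; exercise value = 0.0000 ≤ continuation, so V_u = 0.0000
Node d (S = 31.5): continuation = e^(−0.1)·[0.6233·0.0000 + 0.3767·14.9500] = 5.0952; exercise value = 5.5000 > continuation, so V_d = 5.5000 (exercise)
Node 0 (S = 45): continuation = e^(−0.1)·[0.6233·0.0000 + 0.3767·5.5000] = 1.8745; exercise value = 0.0000 ≤ continuation, so V_0 = 1.8745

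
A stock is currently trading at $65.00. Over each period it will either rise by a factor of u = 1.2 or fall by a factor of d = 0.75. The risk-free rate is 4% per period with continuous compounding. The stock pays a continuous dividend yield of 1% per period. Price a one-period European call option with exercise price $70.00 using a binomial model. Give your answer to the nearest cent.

Per-period risk-free factor R = e^0.04 = 1.0408; dividend-adjusted growth = e^(0.04−0.01) = 1.0305.
Risk-neutral probability p = (1.0305 − 0.75)/(1.2 − 0.75) = 0.2805/0.4500 = 0.6232
Terminal stock prices: S_u = 78, S_d = 48.75
Terminal payoffs (S − K): max(8, 0) = 8, max(-21.25, 0) = 0
Node 0 (S = 65): V_0 = e^(−0.04)·[0.6232·8.0000 + 0.3768·0.0000] = 4.7904

$4.79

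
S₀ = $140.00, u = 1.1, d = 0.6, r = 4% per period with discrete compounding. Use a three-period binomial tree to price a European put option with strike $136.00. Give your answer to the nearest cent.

Risk-neutral probability p = (1 + 0.04 − 0.6)/(1.1 − 0.6) = 0.4400/0.5000 = 0.8800
Terminal stock prices: S_uuu = 186.3, S_uud = 101.6, S_udd = 55.44, S_ddd = 30.24
Terminal payoffs (K − S): max(-50.34, 0) = 0, max(34.36, 0) = 34.36, max(80.56, 0) = 80.56, max(105.8, 0) = 105.8
Node uu (S = 169.4): V_uu = 1/1.04·[0.8800·0.0000 + 0.1200·34.3600] = 3.9646
Node ud (S = 92.4): V_ud = 1/1.04·[0.8800·34.3600 + 0.1200·80.5600] = 38.3692
Node dd (S = 50.4): V_dd = 1/1.04·[0.8800·80.5600 + 0.1200·105.7600] = 80.3692
Node u (S = 154): V_u = 1/1.04·[0.8800·3.9646 + 0.1200·38.3692] = 7.7819
Node d (S = 84): V_d = 1/1.04·[0.8800·38.3692 + 0.1200·80.3692] = 41.7396
Node 0 (S = 140): V_0 = 1/1.04·[0.8800·7.7819 + 0.1200·41.7396] = 11.4008

$11.40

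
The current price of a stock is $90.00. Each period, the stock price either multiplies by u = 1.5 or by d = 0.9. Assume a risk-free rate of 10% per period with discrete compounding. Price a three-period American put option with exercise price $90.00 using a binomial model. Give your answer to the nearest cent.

Risk-neutral probability p = (1 + 0.1 − 0.9)/(1.5 − 0.9) = 0.2000/0.6000 = 0.3333
Terminal stock prices: S_uuu = 303.8, S_uud = 182.2, S_udd = 109.4, S_ddd = 65.61
Terminal payoffs (K − S): max(-213.8, 0) = 0, max(-92.25, 0) = 0, max(-19.35, 0) = 0, max(24.39, 0) = 24.39
Node uu (S = 202.5): continuation = 1/1.1·[0.3333·0.0000 + 0.6667·0.0000] = 0.0000; exercise value = 0.0000 ≤ continuation, so V_uu = 0.0000
Node ud (S = 121.5): continuation = 1/1.1·[0.3333·0.0000 + 0.6667·0.0000] = 0.0000; exercise value = 0.0000 ≤ continuation, so V_ud = 0.0000
Node dd (S = 72.9): continuation = 1/1.1·[0.3333·0.0000 + 0.6667·24.3900] = 14.7818; exercise value = 17.1000 > continuation, so V_dd = 17.1000 (exercise)
Node u (S = 135): continuation = 1/1.1·[0.3333·0.0000 + 0.6667·0.0000] = 0.0000; exercise value = 0.0000 ≤ continuation, so V_u = 0.0000
Node d (S = 81): continuation = 1/1.1·[0.3333·0.0000 + 0.6667·17.1000] = 10.3636; exercise value = 9.0000 ≤ continuation, so V_d = 10.3636
Node 0 (S = 90): continuation = 1/1.1·[0.3333·0.0000 + 0.6667·10.3636] = 6.2810; exercise value = 0.0000 ≤ continuation, so V_0 = 6.2810

$6.28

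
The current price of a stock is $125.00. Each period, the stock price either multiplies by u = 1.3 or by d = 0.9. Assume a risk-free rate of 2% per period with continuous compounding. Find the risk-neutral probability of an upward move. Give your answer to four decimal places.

Risk-neutral probability p = (e^0.02 − 0.9)/(1.3 − 0.9) = 0.1202/0.4000 = 0.3005

p = 0.3005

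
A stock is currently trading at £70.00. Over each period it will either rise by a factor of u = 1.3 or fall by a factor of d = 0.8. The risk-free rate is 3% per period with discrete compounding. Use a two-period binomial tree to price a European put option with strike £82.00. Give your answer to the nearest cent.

Risk-neutral probability p = (1 + 0.03 − 0.8)/(1.3 − 0.8) = 0.2300/0.5000 = 0.4600
Terminal stock prices: S_uu = 118.3, S_ud = 72.8, S_dd = 44.8
Terminal payoffs (K − S): max(-36.3, 0) = 0, max(9.2, 0) = 9.2, max(37.2, 0) = 37.2
Node u (S = 91): V_u = 1/1.03·[0.4600·0.0000 + 0.5400·9.2000] = 4.8233
Node d (S = 56): V_d = 1/1.03·[0.4600·9.2000 + 0.5400·37.2000] = 23.6117
Node 0 (S = 70): V_0 = 1/1.03·[0.4600·4.8233 + 0.5400·23.6117] = 14.5330

£14.53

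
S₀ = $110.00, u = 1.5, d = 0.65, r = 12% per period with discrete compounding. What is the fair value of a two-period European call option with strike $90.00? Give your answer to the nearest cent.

Risk-neutral probability p = (1 + 0.12 − 0.65)/(1.5 − 0.65) = 0.4700/0.8500 = 0.5529
Terminal stock prices: S_uu = 247.5, S_ud = 107.2, S_dd = 46.48
Terminal payoffs (S − K): max(157.5, 0) = 157.5, max(17.25, 0) = 17.25, max(-43.52, 0) = 0
Node u (S = 165): V_u = 1/1.12·[0.5529·157.5000 + 0.4471·17.2500] = 84.6429
Node d (S = 71.5): V_d = 1/1.12·[0.5529·17.2500 + 0.4471·0.0000] = 8.5163
Node 0 (S = 110): V_0 = 1/1.12·[0.5529·84.6429 + 0.4471·8.5163] = 45.1873

$45.19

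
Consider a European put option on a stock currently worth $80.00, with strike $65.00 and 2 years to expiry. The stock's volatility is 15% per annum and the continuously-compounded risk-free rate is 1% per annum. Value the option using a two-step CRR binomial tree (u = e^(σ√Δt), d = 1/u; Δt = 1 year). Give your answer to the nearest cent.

$1.43

CRR parameters: u = e^(σ√Δt) = e^(0.15·√1) = 1.1618, d = 1/u = 0.8607
Per-period rate: rΔt = 0.01·1 = 0.01, so R = e^0.01 = 1.0101
Risk-neutral probability p = (e^0.01 − 0.8607)/(1.1618 − 0.8607) = 0.1493/0.3011 = 0.4959
Terminal stock prices: S_uu = 108, S_ud = 80, S_dd = 59.27
Terminal payoffs (K − S): max(-42.99, 0) = 0, max(-15, 0) = 0, max(5.735, 0) = 5.735
Node u (S = 92.95): V_u = e^(−0.01)·[0.4959·0.0000 + 0.5041·0.0000] = 0.0000
Node d (S = 68.86): V_d = e^(−0.01)·[0.4959·0.0000 + 0.5041·5.7345] = 2.8618
Node 0 (S = 80): V_0 = e^(−0.01)·[0.4959·0.0000 + 0.5041·2.8618] = 1.4281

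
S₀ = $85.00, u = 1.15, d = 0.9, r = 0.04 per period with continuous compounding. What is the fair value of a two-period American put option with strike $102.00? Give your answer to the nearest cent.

Risk-neutral probability p = (e^0.04 − 0.9)/(1.15 − 0.9) = 0.1408/0.2500 = 0.5632
Terminal stock prices: S_uu = 112.4, S_ud = 87.97, S_dd = 68.85
Terminal payoffs (K − S): max(-10.41, 0) = 0, max(14.03, 0) = 14.03, max(33.15, 0) = 33.15
Node u (S = 97.75): continuation = e^(−0.04)·[0.5632·0.0000 + 0.4368·14.0250] = 5.8853; exercise value = 4.2500 ≤ continuation, so V_u = 5.8853
Node d (S = 76.5): continuation = e^(−0.04)·[0.5632·14.0250 + 0.4368·33.1500] = 21.5005; exercise value = 25.5000 > continuation, so V_d = 25.5000 (exercise)
Node 0 (S = 85): continuation = e^(−0.04)·[0.5632·5.8853 + 0.4368·25.5000] = 13.8855; exercise value = 17.0000 > continuation, so V_0 = 17.0000 (exercise)

$17.00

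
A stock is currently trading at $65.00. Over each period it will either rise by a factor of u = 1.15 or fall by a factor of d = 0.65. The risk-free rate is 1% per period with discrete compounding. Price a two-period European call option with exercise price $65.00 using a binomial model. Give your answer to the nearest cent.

Risk-neutral probability p = (1 + 0.01 − 0.65)/(1.15 − 0.65) = 0.3600/0.5000 = 0.7200
Terminal stock prices: S_uu = 85.96, S_ud = 48.59, S_dd = 27.46
Terminal payoffs (S − K): max(20.96, 0) = 20.96, max(-16.41, 0) = 0, max(-37.54, 0) = 0
Node u (S = 74.75): V_u = 1/1.01·[0.7200·20.9625 + 0.2800·0.0000] = 14.9436
Node d (S = 42.25): V_d = 1/1.01·[0.7200·0.0000 + 0.2800·0.0000] = 0.0000
Node 0 (S = 65): V_0 = 1/1.01·[0.7200·14.9436 + 0.2800·0.0000] = 10.6528

$10.65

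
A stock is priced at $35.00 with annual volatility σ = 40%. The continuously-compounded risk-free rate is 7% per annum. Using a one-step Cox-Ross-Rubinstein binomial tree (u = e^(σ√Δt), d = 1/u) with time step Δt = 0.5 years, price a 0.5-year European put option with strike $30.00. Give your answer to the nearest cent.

$1.78

CRR parameters: u = e^(σ√Δt) = e^(0.4·√0.5) = 1.3269, d = 1/u = 0.7536
Per-period rate: rΔt = 0.07·0.5 = 0.035, so R = e^0.035 = 1.0356
Risk-neutral probability p = (e^0.035 − 0.7536)/(1.3269 − 0.7536) = 0.2820/0.5733 = 0.4919
Terminal stock prices: S_u = 46.44, S_d = 26.38
Terminal payoffs (K − S): max(-16.44, 0) = 0, max(3.623, 0) = 3.623
Node 0 (S = 35): V_0 = e^(−0.035)·[0.4919·0.0000 + 0.5081·3.6227] = 1.7774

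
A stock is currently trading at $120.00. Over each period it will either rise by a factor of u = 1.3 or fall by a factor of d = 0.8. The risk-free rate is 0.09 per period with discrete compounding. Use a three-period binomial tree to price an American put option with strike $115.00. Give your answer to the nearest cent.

Risk-neutral probability p = (1 + 0.09 − 0.8)/(1.3 − 0.8) = 0.2900/0.5000 = 0.5800
Terminal stock prices: S_uuu = 263.6, S_uud = 162.2, S_udd = 99.84, S_ddd = 61.44
Terminal payoffs (K − S): max(-148.6, 0) = 0, max(-47.24, 0) = 0, max(15.16, 0) = 15.16, max(53.56, 0) = 53.56
Node uu (S = 202.8): continuation = 1/1.09·[0.5800·0.0000 + 0.4200·0.0000] = 0.0000; exercise value = 0.0000 ≤ continuation, so V_uu = 0.0000
Node ud (S = 124.8): continuation = 1/1.09·[0.5800·0.0000 + 0.4200·15.1600] = 5.8415; exercise value = 0.0000 ≤ continuation, so V_ud = 5.8415
Node dd (S = 76.8): continuation = 1/1.09·[0.5800·15.1600 + 0.4200·53.5600] = 28.7046; exercise value = 38.2000 > continuation, so V_dd = 38.2000 (exercise)
Node u (S = 156): continuation = 1/1.09·[0.5800·0.0000 + 0.4200·5.8415] = 2.2508; exercise value = 0.0000 ≤ continuation, so V_u = 2.2508
Node d (S = 96): continuation = 1/1.09·[0.5800·5.8415 + 0.4200·38.2000] = 17.8276; exercise value = 19.0000 > continuation, so V_d = 19.0000 (exercise)
Node 0 (S = 120): continuation = 1/1.09·[0.5800·2.2508 + 0.4200·19.0000] = 8.5188; exercise value = 0.0000 ≤ continuation, so V_0 = 8.5188

$8.52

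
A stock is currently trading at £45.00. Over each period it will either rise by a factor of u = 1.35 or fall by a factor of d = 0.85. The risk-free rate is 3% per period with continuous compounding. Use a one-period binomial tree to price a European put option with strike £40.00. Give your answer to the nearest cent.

Risk-neutral probability p = (e^0.03 − 0.85)/(1.35 − 0.85) = 0.1805/0.5000 = 0.3609
Terminal stock prices: S_u = 60.75, S_d = 38.25
Terminal payoffs (K − S): max(-20.75, 0) = 0, max(1.75, 0) = 1.75
Node 0 (S = 45): V_0 = e^(−0.03)·[0.3609·0.0000 + 0.6391·1.7500] = 1.0854

£1.09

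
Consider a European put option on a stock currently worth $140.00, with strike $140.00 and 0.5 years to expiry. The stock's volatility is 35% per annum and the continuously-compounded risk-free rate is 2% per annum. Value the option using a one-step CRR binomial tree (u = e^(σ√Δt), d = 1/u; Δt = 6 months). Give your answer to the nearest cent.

$16.45

CRR parameters: u = e^(σ√Δt) = e^(0.35·√0.5) = 1.2808, d = 1/u = 0.7808
Per-period rate: rΔt = 0.02·0.5 = 0.01, so R = e^0.01 = 1.0101
Risk-neutral probability p = (e^0.01 − 0.7808)/(1.2808 − 0.7808) = 0.2293/0.5000 = 0.4585
Terminal stock prices: S_u = 179.3, S_d = 109.3
Terminal payoffs (K − S): max(-39.31, 0) = 0, max(30.69, 0) = 30.69
Node 0 (S = 140): V_0 = e^(−0.01)·[0.4585·0.0000 + 0.5415·30.6936] = 16.4540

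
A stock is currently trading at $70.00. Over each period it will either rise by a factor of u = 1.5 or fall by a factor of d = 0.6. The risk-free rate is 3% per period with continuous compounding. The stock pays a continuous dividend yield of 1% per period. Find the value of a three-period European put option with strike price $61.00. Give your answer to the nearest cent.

$14.79

Per-period risk-free factor R = e^0.03 = 1.0305; dividend-adjusted growth = e^(0.03−0.01) = 1.0202.
Risk-neutral probability p = (1.0202 − 0.6)/(1.5 − 0.6) = 0.4202/0.9000 = 0.4669
Terminal stock prices: S_uuu = 236.2, S_uud = 94.5, S_udd = 37.8, S_ddd = 15.12
Terminal payoffs (K − S): max(-175.2, 0) = 0, max(-33.5, 0) = 0, max(23.2, 0) = 23.2, max(45.88, 0) = 45.88
Node uu (S = 157.5): V_uu = e^(−0.03)·[0.4669·0.0000 + 0.5331·0.0000] = 0.0000
Node ud (S = 63): V_ud = e^(−0.03)·[0.4669·0.0000 + 0.5331·23.2000] = 12.0026
Node dd (S = 25.2): V_dd = e^(−0.03)·[0.4669·23.2000 + 0.5331·45.8800] = 34.2479
Node u (S = 105): V_u = e^(−0.03)·[0.4669·0.0000 + 0.5331·12.0026] = 6.2096
Node d (S = 42): V_d = e^(−0.03)·[0.4669·12.0026 + 0.5331·34.2479] = 23.1566
Node 0 (S = 70): V_0 = e^(−0.03)·[0.4669·6.2096 + 0.5331·23.1566] = 14.7937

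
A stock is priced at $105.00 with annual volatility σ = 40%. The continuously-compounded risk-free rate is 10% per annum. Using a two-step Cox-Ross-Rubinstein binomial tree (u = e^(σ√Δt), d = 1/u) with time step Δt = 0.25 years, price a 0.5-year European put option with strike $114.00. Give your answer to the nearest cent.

$14.12

CRR parameters: u = e^(σ√Δt) = e^(0.4·√0.25) = 1.2214, d = 1/u = 0.8187
Per-period rate: rΔt = 0.1·0.25 = 0.025, so R = e^0.025 = 1.0253
Risk-neutral probability p = (e^0.025 − 0.8187)/(1.2214 − 0.8187) = 0.2066/0.4027 = 0.5130
Terminal stock prices: S_uu = 156.6, S_ud = 105, S_dd = 70.38
Terminal payoffs (K − S): max(-42.64, 0) = 0, max(9, 0) = 9, max(43.62, 0) = 43.62
Node u (S = 128.2): V_u = e^(−0.025)·[0.5130·0.0000 + 0.4870·9.0000] = 4.2745
Node d (S = 85.97): V_d = e^(−0.025)·[0.5130·9.0000 + 0.4870·43.6164] = 25.2186
Node 0 (S = 105): V_0 = e^(−0.025)·[0.5130·4.2745 + 0.4870·25.2186] = 14.1162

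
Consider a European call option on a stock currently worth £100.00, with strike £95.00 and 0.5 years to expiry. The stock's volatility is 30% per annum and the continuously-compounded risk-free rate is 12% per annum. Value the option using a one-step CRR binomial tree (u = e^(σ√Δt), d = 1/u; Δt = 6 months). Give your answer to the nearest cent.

CRR parameters: u = e^(σ√Δt) = e^(0.3·√0.5) = 1.2363, d = 1/u = 0.8089
Per-period rate: rΔt = 0.12·0.5 = 0.06, so R = e^0.06 = 1.0618
Risk-neutral probability p = (e^0.06 − 0.8089)/(1.2363 − 0.8089) = 0.2530/0.4275 = 0.5918
Terminal stock prices: S_u = 123.6, S_d = 80.89
Terminal payoffs (S − K): max(28.63, 0) = 28.63, max(-14.11, 0) = 0
Node 0 (S = 100): V_0 = e^(−0.06)·[0.5918·28.6311 + 0.4082·0.0000] = 15.9579

£15.96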